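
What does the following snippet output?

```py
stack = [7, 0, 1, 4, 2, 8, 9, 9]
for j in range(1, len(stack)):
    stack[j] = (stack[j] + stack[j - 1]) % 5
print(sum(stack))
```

21

j=1: stack[1] = (0+7)%5 = 2 → [7, 2, 1, 4, 2, 8, 9, 9]
j=2: stack[2] = (1+2)%5 = 3 → [7, 2, 3, 4, 2, 8, 9, 9]
j=3: stack[3] = (4+3)%5 = 2 → [7, 2, 3, 2, 2, 8, 9, 9]
j=4: stack[4] = (2+2)%5 = 4 → [7, 2, 3, 2, 4, 8, 9, 9]
j=5: stack[5] = (8+4)%5 = 2 → [7, 2, 3, 2, 4, 2, 9, 9]
j=6: stack[6] = (9+2)%5 = 1 → [7, 2, 3, 2, 4, 2, 1, 9]
j=7: stack[7] = (9+1)%5 = 0 → [7, 2, 3, 2, 4, 2, 1, 0]
sum = 21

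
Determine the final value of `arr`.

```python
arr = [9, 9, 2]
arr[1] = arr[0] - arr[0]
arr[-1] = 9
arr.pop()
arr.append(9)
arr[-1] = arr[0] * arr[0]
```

arr[1] = arr[0]-arr[0] = 9-9 = 0 → [9, 0, 2]
arr[-1] = 9 → [9, 0, 9]
pop() removes 9 → [9, 0]
append 9 → [9, 0, 9]
arr[-1] = arr[0]*arr[0] = 9*9 = 81 → [9, 0, 81]

[9, 0, 81]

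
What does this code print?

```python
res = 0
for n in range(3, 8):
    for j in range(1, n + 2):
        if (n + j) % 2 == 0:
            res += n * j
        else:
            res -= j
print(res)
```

n=3,j=1: even sum, res = 0+3 = 3
n=3,j=2: odd sum, res = 3-2 = 1
n=3,j=3: even sum, res = 1+9 = 10
n=3,j=4: odd sum, res = 10-4 = 6
n=4,j=1: odd sum, res = 6-1 = 5
n=4,j=2: even sum, res = 5+8 = 13
n=4,j=3: odd sum, res = 13-3 = 10
n=4,j=4: even sum, res = 10+16 = 26
n=4,j=5: odd sum, res = 26-5 = 21
n=5,j=1: even sum, res = 21+5 = 26
n=5,j=2: odd sum, res = 26-2 = 24
n=5,j=3: even sum, res = 24+15 = 39
n=5,j=4: odd sum, res = 39-4 = 35
n=5,j=5: even sum, res = 35+25 = 60
n=5,j=6: odd sum, res = 60-6 = 54
n=6,j=1: odd sum, res = 54-1 = 53
n=6,j=2: even sum, res = 53+12 = 65
n=6,j=3: odd sum, res = 65-3 = 62
n=6,j=4: even sum, res = 62+24 = 86
n=6,j=5: odd sum, res = 86-5 = 81
n=6,j=6: even sum, res = 81+36 = 117
n=6,j=7: odd sum, res = 117-7 = 110
n=7,j=1: even sum, res = 110+7 = 117
n=7,j=2: odd sum, res = 117-2 = 115
n=7,j=3: even sum, res = 115+21 = 136
n=7,j=4: odd sum, res = 136-4 = 132
n=7,j=5: even sum, res = 132+35 = 167
n=7,j=6: odd sum, res = 167-6 = 161
n=7,j=7: even sum, res = 161+49 = 210
n=7,j=8: odd sum, res = 210-8 = 202

202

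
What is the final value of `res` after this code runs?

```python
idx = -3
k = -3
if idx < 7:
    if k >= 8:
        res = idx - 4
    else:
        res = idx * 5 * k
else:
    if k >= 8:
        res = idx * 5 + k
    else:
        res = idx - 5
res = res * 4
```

180

idx=-3, k=-3
idx < 7 is True; k >= 8 is False
→ res = idx * 5 * k = 45
res = 45*4 = 180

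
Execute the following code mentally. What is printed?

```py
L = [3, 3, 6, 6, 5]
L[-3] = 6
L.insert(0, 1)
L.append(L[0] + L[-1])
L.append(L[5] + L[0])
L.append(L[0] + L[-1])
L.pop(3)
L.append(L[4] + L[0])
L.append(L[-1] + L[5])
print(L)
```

L[-3] = 6 → [3, 3, 6, 6, 5]
insert 1 at 0 → [1, 3, 3, 6, 6, 5]
append L[0]+L[-1] = 1+5 = 6 → [1, 3, 3, 6, 6, 5, 6]
append L[5]+L[0] = 5+1 = 6 → [1, 3, 3, 6, 6, 5, 6, 6]
append L[0]+L[-1] = 1+6 = 7 → [1, 3, 3, 6, 6, 5, 6, 6, 7]
pop(3) removes 6 → [1, 3, 3, 6, 5, 6, 6, 7]
append L[4]+L[0] = 5+1 = 6 → [1, 3, 3, 6, 5, 6, 6, 7, 6]
append L[-1]+L[5] = 6+6 = 12 → [1, 3, 3, 6, 5, 6, 6, 7, 6, 12]

[1, 3, 3, 6, 5, 6, 6, 7, 6, 12]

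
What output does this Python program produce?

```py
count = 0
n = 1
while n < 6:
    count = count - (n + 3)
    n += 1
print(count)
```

-30

n=1: count = 0-4 = -4
n=2: count = (-4)-5 = -9
n=3: count = (-9)-6 = -15
n=4: count = (-15)-7 = -22
n=5: count = (-22)-8 = -30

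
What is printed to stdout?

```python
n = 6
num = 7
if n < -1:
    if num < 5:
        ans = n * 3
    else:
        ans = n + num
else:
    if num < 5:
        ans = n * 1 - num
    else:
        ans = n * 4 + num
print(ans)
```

31

n=6, num=7
n < -1 is False; num < 5 is False
→ ans = n * 4 + num = 31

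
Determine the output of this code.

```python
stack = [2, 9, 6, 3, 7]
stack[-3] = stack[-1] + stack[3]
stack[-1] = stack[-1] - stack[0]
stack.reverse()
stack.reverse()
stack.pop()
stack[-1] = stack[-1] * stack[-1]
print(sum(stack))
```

stack[-3] = stack[-1]+stack[3] = 7+3 = 10 → [2, 9, 10, 3, 7]
stack[-1] = stack[-1]-stack[0] = 7-2 = 5 → [2, 9, 10, 3, 5]
reverse → [5, 3, 10, 9, 2]
reverse → [2, 9, 10, 3, 5]
pop() removes 5 → [2, 9, 10, 3]
stack[-1] = stack[-1]*stack[-1] = 3*3 = 9 → [2, 9, 10, 9]
sum = 30

30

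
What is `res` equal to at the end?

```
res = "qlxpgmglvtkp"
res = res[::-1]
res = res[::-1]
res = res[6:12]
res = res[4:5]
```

'k'

reverse → 'pktvlgmgpxlq'
reverse → 'qlxpgmglvtkp'
slice [6:12] → 'glvtkp'
slice [4:5] → 'k'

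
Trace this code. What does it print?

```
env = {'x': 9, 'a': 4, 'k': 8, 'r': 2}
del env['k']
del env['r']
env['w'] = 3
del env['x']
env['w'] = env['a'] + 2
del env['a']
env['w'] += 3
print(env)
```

del 'k' → {'x': 9, 'a': 4, 'r': 2}
del 'r' → {'x': 9, 'a': 4}
env['w'] = 3 → {'x': 9, 'a': 4, 'w': 3}
del 'x' → {'a': 4, 'w': 3}
env['w'] = env['a']+2 = 6 → {'a': 4, 'w': 6}
del 'a' → {'w': 6}
env['w'] = 6+3 = 9 → {'w': 9}

{'w': 9}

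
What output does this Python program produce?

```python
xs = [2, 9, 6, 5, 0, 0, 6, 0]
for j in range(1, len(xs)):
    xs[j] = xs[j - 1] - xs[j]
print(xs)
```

j=1: xs[1] = 2-9 = -7 → [2, -7, 6, 5, 0, 0, 6, 0]
j=2: xs[2] = (-7)-6 = -13 → [2, -7, -13, 5, 0, 0, 6, 0]
j=3: xs[3] = (-13)-5 = -18 → [2, -7, -13, -18, 0, 0, 6, 0]
j=4: xs[4] = (-18)-0 = -18 → [2, -7, -13, -18, -18, 0, 6, 0]
j=5: xs[5] = (-18)-0 = -18 → [2, -7, -13, -18, -18, -18, 6, 0]
j=6: xs[6] = (-18)-6 = -24 → [2, -7, -13, -18, -18, -18, -24, 0]
j=7: xs[7] = (-24)-0 = -24 → [2, -7, -13, -18, -18, -18, -24, -24]

[2, -7, -13, -18, -18, -18, -24, -24]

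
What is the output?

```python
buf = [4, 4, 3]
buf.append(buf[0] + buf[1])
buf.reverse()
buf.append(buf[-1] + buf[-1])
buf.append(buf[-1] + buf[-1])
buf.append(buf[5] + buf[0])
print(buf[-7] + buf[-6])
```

11

append buf[0]+buf[1] = 4+4 = 8 → [4, 4, 3, 8]
reverse → [8, 3, 4, 4]
append buf[-1]+buf[-1] = 4+4 = 8 → [8, 3, 4, 4, 8]
append buf[-1]+buf[-1] = 8+8 = 16 → [8, 3, 4, 4, 8, 16]
append buf[5]+buf[0] = 16+8 = 24 → [8, 3, 4, 4, 8, 16, 24]
buf[-7]+buf[-6] = 8+3 = 11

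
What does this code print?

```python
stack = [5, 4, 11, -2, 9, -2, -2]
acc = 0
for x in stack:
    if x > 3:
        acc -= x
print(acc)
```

x=5: >3, acc = 0-5 = -5
x=4: >3, acc = (-5)-4 = -9
x=11: >3, acc = (-9)-11 = -20
x=-2: not >3
x=9: >3, acc = (-20)-9 = -29
x=-2: not >3
x=-2: not >3

-29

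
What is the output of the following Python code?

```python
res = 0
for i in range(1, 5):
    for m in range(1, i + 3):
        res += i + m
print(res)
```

i=1,m=1: res = 0+2 = 2
i=1,m=2: res = 2+3 = 5
i=1,m=3: res = 5+4 = 9
i=2,m=1: res = 9+3 = 12
i=2,m=2: res = 12+4 = 16
i=2,m=3: res = 16+5 = 21
i=2,m=4: res = 21+6 = 27
i=3,m=1: res = 27+4 = 31
i=3,m=2: res = 31+5 = 36
i=3,m=3: res = 36+6 = 42
i=3,m=4: res = 42+7 = 49
i=3,m=5: res = 49+8 = 57
i=4,m=1: res = 57+5 = 62
i=4,m=2: res = 62+6 = 68
i=4,m=3: res = 68+7 = 75
i=4,m=4: res = 75+8 = 83
i=4,m=5: res = 83+9 = 92
i=4,m=6: res = 92+10 = 102

102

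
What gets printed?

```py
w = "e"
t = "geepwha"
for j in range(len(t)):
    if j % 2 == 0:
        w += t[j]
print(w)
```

j=0: add 'g' → 'eg'
j=1: skip
j=2: add 'e' → 'ege'
j=3: skip
j=4: add 'w' → 'egew'
j=5: skip
j=6: add 'a' → 'egewa'

egewa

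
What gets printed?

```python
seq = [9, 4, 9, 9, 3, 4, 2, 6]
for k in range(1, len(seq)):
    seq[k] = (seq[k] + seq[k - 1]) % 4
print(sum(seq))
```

21

k=1: seq[1] = (4+9)%4 = 1 → [9, 1, 9, 9, 3, 4, 2, 6]
k=2: seq[2] = (9+1)%4 = 2 → [9, 1, 2, 9, 3, 4, 2, 6]
k=3: seq[3] = (9+2)%4 = 3 → [9, 1, 2, 3, 3, 4, 2, 6]
k=4: seq[4] = (3+3)%4 = 2 → [9, 1, 2, 3, 2, 4, 2, 6]
k=5: seq[5] = (4+2)%4 = 2 → [9, 1, 2, 3, 2, 2, 2, 6]
k=6: seq[6] = (2+2)%4 = 0 → [9, 1, 2, 3, 2, 2, 0, 6]
k=7: seq[7] = (6+0)%4 = 2 → [9, 1, 2, 3, 2, 2, 0, 2]
sum = 21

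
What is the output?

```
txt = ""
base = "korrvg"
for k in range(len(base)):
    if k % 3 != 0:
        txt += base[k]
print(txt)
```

k=0: skip
k=1: add 'o' → 'o'
k=2: add 'r' → 'or'
k=3: skip
k=4: add 'v' → 'orv'
k=5: add 'g' → 'orvg'

orvg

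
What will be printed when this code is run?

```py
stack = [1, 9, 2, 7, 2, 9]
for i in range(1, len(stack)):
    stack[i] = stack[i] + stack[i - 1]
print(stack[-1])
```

30

i=1: stack[1] = 9+1 = 10 → [1, 10, 2, 7, 2, 9]
i=2: stack[2] = 2+10 = 12 → [1, 10, 12, 7, 2, 9]
i=3: stack[3] = 7+12 = 19 → [1, 10, 12, 19, 2, 9]
i=4: stack[4] = 2+19 = 21 → [1, 10, 12, 19, 21, 9]
i=5: stack[5] = 9+21 = 30 → [1, 10, 12, 19, 21, 30]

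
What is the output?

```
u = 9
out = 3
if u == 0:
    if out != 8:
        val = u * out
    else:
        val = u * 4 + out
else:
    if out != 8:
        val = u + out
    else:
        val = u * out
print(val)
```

u=9, out=3
u == 0 is False; out != 8 is True
→ val = u + out = 12

12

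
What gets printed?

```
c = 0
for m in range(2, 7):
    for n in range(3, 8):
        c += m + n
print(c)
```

225

m=2,n=3: c = 0+5 = 5
m=2,n=4: c = 5+6 = 11
m=2,n=5: c = 11+7 = 18
m=2,n=6: c = 18+8 = 26
m=2,n=7: c = 26+9 = 35
m=3,n=3: c = 35+6 = 41
m=3,n=4: c = 41+7 = 48
m=3,n=5: c = 48+8 = 56
m=3,n=6: c = 56+9 = 65
m=3,n=7: c = 65+10 = 75
m=4,n=3: c = 75+7 = 82
m=4,n=4: c = 82+8 = 90
m=4,n=5: c = 90+9 = 99
m=4,n=6: c = 99+10 = 109
m=4,n=7: c = 109+11 = 120
m=5,n=3: c = 120+8 = 128
m=5,n=4: c = 128+9 = 137
m=5,n=5: c = 137+10 = 147
m=5,n=6: c = 147+11 = 158
m=5,n=7: c = 158+12 = 170
m=6,n=3: c = 170+9 = 179
m=6,n=4: c = 179+10 = 189
m=6,n=5: c = 189+11 = 200
m=6,n=6: c = 200+12 = 212
m=6,n=7: c = 212+13 = 225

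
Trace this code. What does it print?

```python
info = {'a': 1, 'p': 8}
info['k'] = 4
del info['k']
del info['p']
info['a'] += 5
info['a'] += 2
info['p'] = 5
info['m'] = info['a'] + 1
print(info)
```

{'a': 8, 'p': 5, 'm': 9}

info['k'] = 4 → {'a': 1, 'p': 8, 'k': 4}
del 'k' → {'a': 1, 'p': 8}
del 'p' → {'a': 1}
info['a'] = 1+5 = 6 → {'a': 6}
info['a'] = 6+2 = 8 → {'a': 8}
info['p'] = 5 → {'a': 8, 'p': 5}
info['m'] = info['a']+1 = 9 → {'a': 8, 'p': 5, 'm': 9}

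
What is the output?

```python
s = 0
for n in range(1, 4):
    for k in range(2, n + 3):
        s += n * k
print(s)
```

n=1,k=2: s = 0+2 = 2
n=1,k=3: s = 2+3 = 5
n=2,k=2: s = 5+4 = 9
n=2,k=3: s = 9+6 = 15
n=2,k=4: s = 15+8 = 23
n=3,k=2: s = 23+6 = 29
n=3,k=3: s = 29+9 = 38
n=3,k=4: s = 38+12 = 50
n=3,k=5: s = 50+15 = 65

65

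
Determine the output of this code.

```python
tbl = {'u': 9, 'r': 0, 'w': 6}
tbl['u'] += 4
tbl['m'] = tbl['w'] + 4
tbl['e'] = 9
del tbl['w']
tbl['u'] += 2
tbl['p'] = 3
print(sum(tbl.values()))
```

tbl['u'] = 9+4 = 13 → {'u': 13, 'r': 0, 'w': 6}
tbl['m'] = tbl['w']+4 = 10 → {'u': 13, 'r': 0, 'w': 6, 'm': 10}
tbl['e'] = 9 → {'u': 13, 'r': 0, 'w': 6, 'm': 10, 'e': 9}
del 'w' → {'u': 13, 'r': 0, 'm': 10, 'e': 9}
tbl['u'] = 13+2 = 15 → {'u': 15, 'r': 0, 'm': 10, 'e': 9}
tbl['p'] = 3 → {'u': 15, 'r': 0, 'm': 10, 'e': 9, 'p': 3}
sum of values = 37

37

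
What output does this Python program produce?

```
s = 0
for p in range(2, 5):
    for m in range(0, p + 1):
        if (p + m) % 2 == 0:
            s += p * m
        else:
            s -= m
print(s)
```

33

p=2,m=0: even sum, s = 0+0 = 0
p=2,m=1: odd sum, s = 0-1 = -1
p=2,m=2: even sum, s = (-1)+4 = 3
p=3,m=0: odd sum, s = 3-0 = 3
p=3,m=1: even sum, s = 3+3 = 6
p=3,m=2: odd sum, s = 6-2 = 4
p=3,m=3: even sum, s = 4+9 = 13
p=4,m=0: even sum, s = 13+0 = 13
p=4,m=1: odd sum, s = 13-1 = 12
p=4,m=2: even sum, s = 12+8 = 20
p=4,m=3: odd sum, s = 20-3 = 17
p=4,m=4: even sum, s = 17+16 = 33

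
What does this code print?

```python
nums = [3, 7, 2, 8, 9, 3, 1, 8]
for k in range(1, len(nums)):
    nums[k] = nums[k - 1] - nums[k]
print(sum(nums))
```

k=1: nums[1] = 3-7 = -4 → [3, -4, 2, 8, 9, 3, 1, 8]
k=2: nums[2] = (-4)-2 = -6 → [3, -4, -6, 8, 9, 3, 1, 8]
k=3: nums[3] = (-6)-8 = -14 → [3, -4, -6, -14, 9, 3, 1, 8]
k=4: nums[4] = (-14)-9 = -23 → [3, -4, -6, -14, -23, 3, 1, 8]
k=5: nums[5] = (-23)-3 = -26 → [3, -4, -6, -14, -23, -26, 1, 8]
k=6: nums[6] = (-26)-1 = -27 → [3, -4, -6, -14, -23, -26, -27, 8]
k=7: nums[7] = (-27)-8 = -35 → [3, -4, -6, -14, -23, -26, -27, -35]
sum = -132

-132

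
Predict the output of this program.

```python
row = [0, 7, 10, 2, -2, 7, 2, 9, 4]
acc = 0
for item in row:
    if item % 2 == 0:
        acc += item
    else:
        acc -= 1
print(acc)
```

13

item=0: even, acc = 0+0 = 0
item=7: not even, acc = 0-1 = -1
item=10: even, acc = (-1)+10 = 9
item=2: even, acc = 9+2 = 11
item=-2: even, acc = 11+(-2) = 9
item=7: not even, acc = 9-1 = 8
item=2: even, acc = 8+2 = 10
item=9: not even, acc = 10-1 = 9
item=4: even, acc = 9+4 = 13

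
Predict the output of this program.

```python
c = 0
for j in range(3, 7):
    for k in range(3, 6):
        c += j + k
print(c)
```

j=3,k=3: c = 0+6 = 6
j=3,k=4: c = 6+7 = 13
j=3,k=5: c = 13+8 = 21
j=4,k=3: c = 21+7 = 28
j=4,k=4: c = 28+8 = 36
j=4,k=5: c = 36+9 = 45
j=5,k=3: c = 45+8 = 53
j=5,k=4: c = 53+9 = 62
j=5,k=5: c = 62+10 = 72
j=6,k=3: c = 72+9 = 81
j=6,k=4: c = 81+10 = 91
j=6,k=5: c = 91+11 = 102

102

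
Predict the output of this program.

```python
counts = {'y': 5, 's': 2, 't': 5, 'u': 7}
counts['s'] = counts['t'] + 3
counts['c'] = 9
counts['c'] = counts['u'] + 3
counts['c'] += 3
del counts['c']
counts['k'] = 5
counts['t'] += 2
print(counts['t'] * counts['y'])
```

counts['s'] = counts['t']+3 = 8 → {'y': 5, 's': 8, 't': 5, 'u': 7}
counts['c'] = 9 → {'y': 5, 's': 8, 't': 5, 'u': 7, 'c': 9}
counts['c'] = counts['u']+3 = 10 → {'y': 5, 's': 8, 't': 5, 'u': 7, 'c': 10}
counts['c'] = 10+3 = 13 → {'y': 5, 's': 8, 't': 5, 'u': 7, 'c': 13}
del 'c' → {'y': 5, 's': 8, 't': 5, 'u': 7}
counts['k'] = 5 → {'y': 5, 's': 8, 't': 5, 'u': 7, 'k': 5}
counts['t'] = 5+2 = 7 → {'y': 5, 's': 8, 't': 7, 'u': 7, 'k': 5}
counts['t']*counts['y'] = 7*5 = 35

35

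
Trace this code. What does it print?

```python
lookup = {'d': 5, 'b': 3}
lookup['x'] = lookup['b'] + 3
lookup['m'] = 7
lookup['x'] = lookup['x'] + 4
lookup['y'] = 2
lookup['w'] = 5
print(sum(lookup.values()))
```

lookup['x'] = lookup['b']+3 = 6 → {'d': 5, 'b': 3, 'x': 6}
lookup['m'] = 7 → {'d': 5, 'b': 3, 'x': 6, 'm': 7}
lookup['x'] = lookup['x']+4 = 10 → {'d': 5, 'b': 3, 'x': 10, 'm': 7}
lookup['y'] = 2 → {'d': 5, 'b': 3, 'x': 10, 'm': 7, 'y': 2}
lookup['w'] = 5 → {'d': 5, 'b': 3, 'x': 10, 'm': 7, 'y': 2, 'w': 5}
sum of values = 32

32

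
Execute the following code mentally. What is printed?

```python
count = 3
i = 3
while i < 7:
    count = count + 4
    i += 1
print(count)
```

i=3: count = 3+4 = 7
i=4: count = 7+4 = 11
i=5: count = 11+4 = 15
i=6: count = 15+4 = 19

19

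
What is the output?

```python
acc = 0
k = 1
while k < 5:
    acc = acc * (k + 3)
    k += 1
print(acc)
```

k=1: acc = 0*4 = 0
k=2: acc = 0*5 = 0
k=3: acc = 0*6 = 0
k=4: acc = 0*7 = 0

0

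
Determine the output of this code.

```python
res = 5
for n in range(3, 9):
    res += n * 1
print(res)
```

n=3: res = 5+3*1 = 8
n=4: res = 8+4*1 = 12
n=5: res = 12+5*1 = 17
n=6: res = 17+6*1 = 23
n=7: res = 23+7*1 = 30
n=8: res = 30+8*1 = 38

38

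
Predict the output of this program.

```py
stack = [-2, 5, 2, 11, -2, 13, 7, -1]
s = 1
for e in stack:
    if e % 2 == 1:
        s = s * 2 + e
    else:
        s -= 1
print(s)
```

e=-2: not odd, s = 1-1 = 0
e=5: odd, s = 0*2+5 = 5
e=2: not odd, s = 5-1 = 4
e=11: odd, s = 4*2+11 = 19
e=-2: not odd, s = 19-1 = 18
e=13: odd, s = 18*2+13 = 49
e=7: odd, s = 49*2+7 = 105
e=-1: odd, s = 105*2+(-1) = 209

209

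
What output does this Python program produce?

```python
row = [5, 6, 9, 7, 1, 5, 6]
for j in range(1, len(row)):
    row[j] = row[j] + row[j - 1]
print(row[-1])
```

39

j=1: row[1] = 6+5 = 11 → [5, 11, 9, 7, 1, 5, 6]
j=2: row[2] = 9+11 = 20 → [5, 11, 20, 7, 1, 5, 6]
j=3: row[3] = 7+20 = 27 → [5, 11, 20, 27, 1, 5, 6]
j=4: row[4] = 1+27 = 28 → [5, 11, 20, 27, 28, 5, 6]
j=5: row[5] = 5+28 = 33 → [5, 11, 20, 27, 28, 33, 6]
j=6: row[6] = 6+33 = 39 → [5, 11, 20, 27, 28, 33, 39]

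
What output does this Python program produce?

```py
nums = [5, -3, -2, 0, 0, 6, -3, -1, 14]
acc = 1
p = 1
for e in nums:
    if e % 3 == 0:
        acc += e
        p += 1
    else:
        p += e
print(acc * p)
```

e=5: not %3==0; p=6
e=-3: %3==0, acc = 1+(-3) = -2; p=7
e=-2: not %3==0; p=5
e=0: %3==0, acc = (-2)+0 = -2; p=6
e=0: %3==0, acc = (-2)+0 = -2; p=7
e=6: %3==0, acc = (-2)+6 = 4; p=8
e=-3: %3==0, acc = 4+(-3) = 1; p=9
e=-1: not %3==0; p=8
e=14: not %3==0; p=22
acc*p = 1*22 = 22

22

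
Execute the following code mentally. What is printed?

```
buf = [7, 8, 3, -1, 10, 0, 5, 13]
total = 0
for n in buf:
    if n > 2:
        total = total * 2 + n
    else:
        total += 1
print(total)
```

451

n=7: >2, total = 0*2+7 = 7
n=8: >2, total = 7*2+8 = 22
n=3: >2, total = 22*2+3 = 47
n=-1: not >2, total = 47+1 = 48
n=10: >2, total = 48*2+10 = 106
n=0: not >2, total = 106+1 = 107
n=5: >2, total = 107*2+5 = 219
n=13: >2, total = 219*2+13 = 451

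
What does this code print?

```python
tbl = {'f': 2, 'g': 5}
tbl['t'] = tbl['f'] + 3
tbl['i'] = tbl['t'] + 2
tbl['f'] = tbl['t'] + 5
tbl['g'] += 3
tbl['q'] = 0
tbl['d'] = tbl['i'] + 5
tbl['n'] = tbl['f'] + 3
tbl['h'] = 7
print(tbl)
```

{'f': 10, 'g': 8, 't': 5, 'i': 7, 'q': 0, 'd': 12, 'n': 13, 'h': 7}

tbl['t'] = tbl['f']+3 = 5 → {'f': 2, 'g': 5, 't': 5}
tbl['i'] = tbl['t']+2 = 7 → {'f': 2, 'g': 5, 't': 5, 'i': 7}
tbl['f'] = tbl['t']+5 = 10 → {'f': 10, 'g': 5, 't': 5, 'i': 7}
tbl['g'] = 5+3 = 8 → {'f': 10, 'g': 8, 't': 5, 'i': 7}
tbl['q'] = 0 → {'f': 10, 'g': 8, 't': 5, 'i': 7, 'q': 0}
tbl['d'] = tbl['i']+5 = 12 → {'f': 10, 'g': 8, 't': 5, 'i': 7, 'q': 0, 'd': 12}
tbl['n'] = tbl['f']+3 = 13 → {'f': 10, 'g': 8, 't': 5, 'i': 7, 'q': 0, 'd': 12, 'n': 13}
tbl['h'] = 7 → {'f': 10, 'g': 8, 't': 5, 'i': 7, 'q': 0, 'd': 12, 'n': 13, 'h': 7}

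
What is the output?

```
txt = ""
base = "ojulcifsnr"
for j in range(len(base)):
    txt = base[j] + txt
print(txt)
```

rnsficlujo

j=0: prepend 'o' → 'o'
j=1: prepend 'j' → 'jo'
j=2: prepend 'u' → 'ujo'
j=3: prepend 'l' → 'lujo'
j=4: prepend 'c' → 'clujo'
j=5: prepend 'i' → 'iclujo'
j=6: prepend 'f' → 'ficlujo'
j=7: prepend 's' → 'sficlujo'
j=8: prepend 'n' → 'nsficlujo'
j=9: prepend 'r' → 'rnsficlujo'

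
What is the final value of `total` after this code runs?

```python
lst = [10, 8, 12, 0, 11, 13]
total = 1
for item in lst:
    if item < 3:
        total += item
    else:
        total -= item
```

-53

item=10: not <3, total = 1-10 = -9
item=8: not <3, total = (-9)-8 = -17
item=12: not <3, total = (-17)-12 = -29
item=0: <3, total = (-29)+0 = -29
item=11: not <3, total = (-29)-11 = -40
item=13: not <3, total = (-40)-13 = -53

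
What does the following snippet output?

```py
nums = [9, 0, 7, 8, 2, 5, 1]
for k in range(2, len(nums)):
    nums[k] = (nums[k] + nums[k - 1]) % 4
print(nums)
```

k=2: nums[2] = (7+0)%4 = 3 → [9, 0, 3, 8, 2, 5, 1]
k=3: nums[3] = (8+3)%4 = 3 → [9, 0, 3, 3, 2, 5, 1]
k=4: nums[4] = (2+3)%4 = 1 → [9, 0, 3, 3, 1, 5, 1]
k=5: nums[5] = (5+1)%4 = 2 → [9, 0, 3, 3, 1, 2, 1]
k=6: nums[6] = (1+2)%4 = 3 → [9, 0, 3, 3, 1, 2, 3]

[9, 0, 3, 3, 1, 2, 3]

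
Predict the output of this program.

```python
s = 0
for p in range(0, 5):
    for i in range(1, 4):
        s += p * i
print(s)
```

60

p=0,i=1: s = 0+0 = 0
p=0,i=2: s = 0+0 = 0
p=0,i=3: s = 0+0 = 0
p=1,i=1: s = 0+1 = 1
p=1,i=2: s = 1+2 = 3
p=1,i=3: s = 3+3 = 6
p=2,i=1: s = 6+2 = 8
p=2,i=2: s = 8+4 = 12
p=2,i=3: s = 12+6 = 18
p=3,i=1: s = 18+3 = 21
p=3,i=2: s = 21+6 = 27
p=3,i=3: s = 27+9 = 36
p=4,i=1: s = 36+4 = 40
p=4,i=2: s = 40+8 = 48
p=4,i=3: s = 48+12 = 60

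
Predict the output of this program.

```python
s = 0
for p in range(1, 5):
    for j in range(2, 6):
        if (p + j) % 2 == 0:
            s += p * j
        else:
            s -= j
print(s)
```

p=1,j=2: odd sum, s = 0-2 = -2
p=1,j=3: even sum, s = (-2)+3 = 1
p=1,j=4: odd sum, s = 1-4 = -3
p=1,j=5: even sum, s = (-3)+5 = 2
p=2,j=2: even sum, s = 2+4 = 6
p=2,j=3: odd sum, s = 6-3 = 3
p=2,j=4: even sum, s = 3+8 = 11
p=2,j=5: odd sum, s = 11-5 = 6
p=3,j=2: odd sum, s = 6-2 = 4
p=3,j=3: even sum, s = 4+9 = 13
p=3,j=4: odd sum, s = 13-4 = 9
p=3,j=5: even sum, s = 9+15 = 24
p=4,j=2: even sum, s = 24+8 = 32
p=4,j=3: odd sum, s = 32-3 = 29
p=4,j=4: even sum, s = 29+16 = 45
p=4,j=5: odd sum, s = 45-5 = 40

40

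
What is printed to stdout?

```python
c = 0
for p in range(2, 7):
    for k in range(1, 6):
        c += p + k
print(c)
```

175

p=2,k=1: c = 0+3 = 3
p=2,k=2: c = 3+4 = 7
p=2,k=3: c = 7+5 = 12
p=2,k=4: c = 12+6 = 18
p=2,k=5: c = 18+7 = 25
p=3,k=1: c = 25+4 = 29
p=3,k=2: c = 29+5 = 34
p=3,k=3: c = 34+6 = 40
p=3,k=4: c = 40+7 = 47
p=3,k=5: c = 47+8 = 55
p=4,k=1: c = 55+5 = 60
p=4,k=2: c = 60+6 = 66
p=4,k=3: c = 66+7 = 73
p=4,k=4: c = 73+8 = 81
p=4,k=5: c = 81+9 = 90
p=5,k=1: c = 90+6 = 96
p=5,k=2: c = 96+7 = 103
p=5,k=3: c = 103+8 = 111
p=5,k=4: c = 111+9 = 120
p=5,k=5: c = 120+10 = 130
p=6,k=1: c = 130+7 = 137
p=6,k=2: c = 137+8 = 145
p=6,k=3: c = 145+9 = 154
p=6,k=4: c = 154+10 = 164
p=6,k=5: c = 164+11 = 175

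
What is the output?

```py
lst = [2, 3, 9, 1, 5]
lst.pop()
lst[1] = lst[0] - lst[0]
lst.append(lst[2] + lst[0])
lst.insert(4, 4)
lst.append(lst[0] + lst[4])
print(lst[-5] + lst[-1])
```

15

pop() removes 5 → [2, 3, 9, 1]
lst[1] = lst[0]-lst[0] = 2-2 = 0 → [2, 0, 9, 1]
append lst[2]+lst[0] = 9+2 = 11 → [2, 0, 9, 1, 11]
insert 4 at 4 → [2, 0, 9, 1, 4, 11]
append lst[0]+lst[4] = 2+4 = 6 → [2, 0, 9, 1, 4, 11, 6]
lst[-5]+lst[-1] = 9+6 = 15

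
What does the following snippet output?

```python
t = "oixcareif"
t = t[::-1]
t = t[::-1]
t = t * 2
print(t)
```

oixcareifoixcareif

reverse → 'fieracxio'
reverse → 'oixcareif'
repeat ×2 → 'oixcareifoixcareif'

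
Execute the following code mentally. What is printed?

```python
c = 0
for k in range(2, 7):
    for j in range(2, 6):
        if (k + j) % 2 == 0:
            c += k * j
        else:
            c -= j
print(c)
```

k=2,j=2: even sum, c = 0+4 = 4
k=2,j=3: odd sum, c = 4-3 = 1
k=2,j=4: even sum, c = 1+8 = 9
k=2,j=5: odd sum, c = 9-5 = 4
k=3,j=2: odd sum, c = 4-2 = 2
k=3,j=3: even sum, c = 2+9 = 11
k=3,j=4: odd sum, c = 11-4 = 7
k=3,j=5: even sum, c = 7+15 = 22
k=4,j=2: even sum, c = 22+8 = 30
k=4,j=3: odd sum, c = 30-3 = 27
k=4,j=4: even sum, c = 27+16 = 43
k=4,j=5: odd sum, c = 43-5 = 38
k=5,j=2: odd sum, c = 38-2 = 36
k=5,j=3: even sum, c = 36+15 = 51
k=5,j=4: odd sum, c = 51-4 = 47
k=5,j=5: even sum, c = 47+25 = 72
k=6,j=2: even sum, c = 72+12 = 84
k=6,j=3: odd sum, c = 84-3 = 81
k=6,j=4: even sum, c = 81+24 = 105
k=6,j=5: odd sum, c = 105-5 = 100

100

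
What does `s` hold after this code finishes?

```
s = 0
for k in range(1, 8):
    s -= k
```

k=1: s = 0-1 = -1
k=2: s = (-1)-2 = -3
k=3: s = (-3)-3 = -6
k=4: s = (-6)-4 = -10
k=5: s = (-10)-5 = -15
k=6: s = (-15)-6 = -21
k=7: s = (-21)-7 = -28

-28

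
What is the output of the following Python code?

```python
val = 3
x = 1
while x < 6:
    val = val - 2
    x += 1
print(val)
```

x=1: val = 3-2 = 1
x=2: val = 1-2 = -1
x=3: val = (-1)-2 = -3
x=4: val = (-3)-2 = -5
x=5: val = (-5)-2 = -7

-7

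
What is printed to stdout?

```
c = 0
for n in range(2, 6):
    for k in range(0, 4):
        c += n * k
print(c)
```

n=2,k=0: c = 0+0 = 0
n=2,k=1: c = 0+2 = 2
n=2,k=2: c = 2+4 = 6
n=2,k=3: c = 6+6 = 12
n=3,k=0: c = 12+0 = 12
n=3,k=1: c = 12+3 = 15
n=3,k=2: c = 15+6 = 21
n=3,k=3: c = 21+9 = 30
n=4,k=0: c = 30+0 = 30
n=4,k=1: c = 30+4 = 34
n=4,k=2: c = 34+8 = 42
n=4,k=3: c = 42+12 = 54
n=5,k=0: c = 54+0 = 54
n=5,k=1: c = 54+5 = 59
n=5,k=2: c = 59+10 = 69
n=5,k=3: c = 69+15 = 84

84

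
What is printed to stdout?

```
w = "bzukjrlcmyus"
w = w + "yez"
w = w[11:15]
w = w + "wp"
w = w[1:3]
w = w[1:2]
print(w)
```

e

+ 'yez' → 'bzukjrlcmyusyez'
slice [11:15] → 'syez'
+ 'wp' → 'syezwp'
slice [1:3] → 'ye'
slice [1:2] → 'e'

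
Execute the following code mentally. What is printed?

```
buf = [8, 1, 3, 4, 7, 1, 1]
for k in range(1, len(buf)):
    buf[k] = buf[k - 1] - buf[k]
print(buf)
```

k=1: buf[1] = 8-1 = 7 → [8, 7, 3, 4, 7, 1, 1]
k=2: buf[2] = 7-3 = 4 → [8, 7, 4, 4, 7, 1, 1]
k=3: buf[3] = 4-4 = 0 → [8, 7, 4, 0, 7, 1, 1]
k=4: buf[4] = 0-7 = -7 → [8, 7, 4, 0, -7, 1, 1]
k=5: buf[5] = (-7)-1 = -8 → [8, 7, 4, 0, -7, -8, 1]
k=6: buf[6] = (-8)-1 = -9 → [8, 7, 4, 0, -7, -8, -9]

[8, 7, 4, 0, -7, -8, -9]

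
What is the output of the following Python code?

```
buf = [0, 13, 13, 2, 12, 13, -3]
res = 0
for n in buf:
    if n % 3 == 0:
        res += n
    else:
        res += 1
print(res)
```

13

n=0: %3==0, res = 0+0 = 0
n=13: not %3==0, res = 0+1 = 1
n=13: not %3==0, res = 1+1 = 2
n=2: not %3==0, res = 2+1 = 3
n=12: %3==0, res = 3+12 = 15
n=13: not %3==0, res = 15+1 = 16
n=-3: %3==0, res = 16+(-3) = 13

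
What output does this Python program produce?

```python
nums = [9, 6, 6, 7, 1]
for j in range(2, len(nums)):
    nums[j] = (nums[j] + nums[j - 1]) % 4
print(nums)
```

[9, 6, 0, 3, 0]

j=2: nums[2] = (6+6)%4 = 0 → [9, 6, 0, 7, 1]
j=3: nums[3] = (7+0)%4 = 3 → [9, 6, 0, 3, 1]
j=4: nums[4] = (1+3)%4 = 0 → [9, 6, 0, 3, 0]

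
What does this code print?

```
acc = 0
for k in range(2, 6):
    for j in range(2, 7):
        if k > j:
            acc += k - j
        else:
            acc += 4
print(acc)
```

66

k=2,j=2: not 2>2, acc = 0+4 = 4
k=2,j=3: not 2>3, acc = 4+4 = 8
k=2,j=4: not 2>4, acc = 8+4 = 12
k=2,j=5: not 2>5, acc = 12+4 = 16
k=2,j=6: not 2>6, acc = 16+4 = 20
k=3,j=2: 3>2, acc = 20+1 = 21
k=3,j=3: not 3>3, acc = 21+4 = 25
k=3,j=4: not 3>4, acc = 25+4 = 29
k=3,j=5: not 3>5, acc = 29+4 = 33
k=3,j=6: not 3>6, acc = 33+4 = 37
k=4,j=2: 4>2, acc = 37+2 = 39
k=4,j=3: 4>3, acc = 39+1 = 40
k=4,j=4: not 4>4, acc = 40+4 = 44
k=4,j=5: not 4>5, acc = 44+4 = 48
k=4,j=6: not 4>6, acc = 48+4 = 52
k=5,j=2: 5>2, acc = 52+3 = 55
k=5,j=3: 5>3, acc = 55+2 = 57
k=5,j=4: 5>4, acc = 57+1 = 58
k=5,j=5: not 5>5, acc = 58+4 = 62
k=5,j=6: not 5>6, acc = 62+4 = 66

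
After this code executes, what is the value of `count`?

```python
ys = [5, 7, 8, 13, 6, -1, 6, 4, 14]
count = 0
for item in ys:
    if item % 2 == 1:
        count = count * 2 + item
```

93

item=5: odd, count = 0*2+5 = 5
item=7: odd, count = 5*2+7 = 17
item=8: not odd
item=13: odd, count = 17*2+13 = 47
item=6: not odd
item=-1: odd, count = 47*2+(-1) = 93
item=6: not odd
item=4: not odd
item=14: not odd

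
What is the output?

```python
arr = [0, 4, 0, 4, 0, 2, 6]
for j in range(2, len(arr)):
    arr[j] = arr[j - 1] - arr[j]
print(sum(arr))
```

j=2: arr[2] = 4-0 = 4 → [0, 4, 4, 4, 0, 2, 6]
j=3: arr[3] = 4-4 = 0 → [0, 4, 4, 0, 0, 2, 6]
j=4: arr[4] = 0-0 = 0 → [0, 4, 4, 0, 0, 2, 6]
j=5: arr[5] = 0-2 = -2 → [0, 4, 4, 0, 0, -2, 6]
j=6: arr[6] = (-2)-6 = -8 → [0, 4, 4, 0, 0, -2, -8]
sum = -2

-2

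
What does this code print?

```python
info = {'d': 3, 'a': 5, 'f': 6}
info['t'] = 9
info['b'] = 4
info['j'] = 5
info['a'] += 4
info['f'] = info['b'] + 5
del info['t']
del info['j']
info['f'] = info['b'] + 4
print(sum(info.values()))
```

info['t'] = 9 → {'d': 3, 'a': 5, 'f': 6, 't': 9}
info['b'] = 4 → {'d': 3, 'a': 5, 'f': 6, 't': 9, 'b': 4}
info['j'] = 5 → {'d': 3, 'a': 5, 'f': 6, 't': 9, 'b': 4, 'j': 5}
info['a'] = 5+4 = 9 → {'d': 3, 'a': 9, 'f': 6, 't': 9, 'b': 4, 'j': 5}
info['f'] = info['b']+5 = 9 → {'d': 3, 'a': 9, 'f': 9, 't': 9, 'b': 4, 'j': 5}
del 't' → {'d': 3, 'a': 9, 'f': 9, 'b': 4, 'j': 5}
del 'j' → {'d': 3, 'a': 9, 'f': 9, 'b': 4}
info['f'] = info['b']+4 = 8 → {'d': 3, 'a': 9, 'f': 8, 'b': 4}
sum of values = 24

24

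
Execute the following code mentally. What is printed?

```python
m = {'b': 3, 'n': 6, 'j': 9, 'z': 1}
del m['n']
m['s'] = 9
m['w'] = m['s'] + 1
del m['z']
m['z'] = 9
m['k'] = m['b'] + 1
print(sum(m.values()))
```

del 'n' → {'b': 3, 'j': 9, 'z': 1}
m['s'] = 9 → {'b': 3, 'j': 9, 'z': 1, 's': 9}
m['w'] = m['s']+1 = 10 → {'b': 3, 'j': 9, 'z': 1, 's': 9, 'w': 10}
del 'z' → {'b': 3, 'j': 9, 's': 9, 'w': 10}
m['z'] = 9 → {'b': 3, 'j': 9, 's': 9, 'w': 10, 'z': 9}
m['k'] = m['b']+1 = 4 → {'b': 3, 'j': 9, 's': 9, 'w': 10, 'z': 9, 'k': 4}
sum of values = 44

44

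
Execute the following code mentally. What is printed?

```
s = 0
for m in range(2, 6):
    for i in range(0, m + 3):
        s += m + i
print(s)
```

m=2,i=0: s = 0+2 = 2
m=2,i=1: s = 2+3 = 5
m=2,i=2: s = 5+4 = 9
m=2,i=3: s = 9+5 = 14
m=2,i=4: s = 14+6 = 20
m=3,i=0: s = 20+3 = 23
m=3,i=1: s = 23+4 = 27
m=3,i=2: s = 27+5 = 32
m=3,i=3: s = 32+6 = 38
m=3,i=4: s = 38+7 = 45
m=3,i=5: s = 45+8 = 53
m=4,i=0: s = 53+4 = 57
m=4,i=1: s = 57+5 = 62
m=4,i=2: s = 62+6 = 68
m=4,i=3: s = 68+7 = 75
m=4,i=4: s = 75+8 = 83
m=4,i=5: s = 83+9 = 92
m=4,i=6: s = 92+10 = 102
m=5,i=0: s = 102+5 = 107
m=5,i=1: s = 107+6 = 113
m=5,i=2: s = 113+7 = 120
m=5,i=3: s = 120+8 = 128
m=5,i=4: s = 128+9 = 137
m=5,i=5: s = 137+10 = 147
m=5,i=6: s = 147+11 = 158
m=5,i=7: s = 158+12 = 170

170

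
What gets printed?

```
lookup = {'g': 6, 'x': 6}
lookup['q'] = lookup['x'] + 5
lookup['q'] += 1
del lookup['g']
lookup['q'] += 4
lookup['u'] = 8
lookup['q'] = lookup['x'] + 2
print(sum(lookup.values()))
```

lookup['q'] = lookup['x']+5 = 11 → {'g': 6, 'x': 6, 'q': 11}
lookup['q'] = 11+1 = 12 → {'g': 6, 'x': 6, 'q': 12}
del 'g' → {'x': 6, 'q': 12}
lookup['q'] = 12+4 = 16 → {'x': 6, 'q': 16}
lookup['u'] = 8 → {'x': 6, 'q': 16, 'u': 8}
lookup['q'] = lookup['x']+2 = 8 → {'x': 6, 'q': 8, 'u': 8}
sum of values = 22

22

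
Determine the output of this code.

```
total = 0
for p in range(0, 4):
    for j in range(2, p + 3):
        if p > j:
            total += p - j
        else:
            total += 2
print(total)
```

p=0,j=2: not 0>2, total = 0+2 = 2
p=1,j=2: not 1>2, total = 2+2 = 4
p=1,j=3: not 1>3, total = 4+2 = 6
p=2,j=2: not 2>2, total = 6+2 = 8
p=2,j=3: not 2>3, total = 8+2 = 10
p=2,j=4: not 2>4, total = 10+2 = 12
p=3,j=2: 3>2, total = 12+1 = 13
p=3,j=3: not 3>3, total = 13+2 = 15
p=3,j=4: not 3>4, total = 15+2 = 17
p=3,j=5: not 3>5, total = 17+2 = 19

19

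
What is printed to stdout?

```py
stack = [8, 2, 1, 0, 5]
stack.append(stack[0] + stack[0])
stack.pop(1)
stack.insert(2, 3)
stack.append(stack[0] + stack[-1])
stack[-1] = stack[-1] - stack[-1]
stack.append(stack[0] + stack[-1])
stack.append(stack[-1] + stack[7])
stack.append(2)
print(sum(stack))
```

append stack[0]+stack[0] = 8+8 = 16 → [8, 2, 1, 0, 5, 16]
pop(1) removes 2 → [8, 1, 0, 5, 16]
insert 3 at 2 → [8, 1, 3, 0, 5, 16]
append stack[0]+stack[-1] = 8+16 = 24 → [8, 1, 3, 0, 5, 16, 24]
stack[-1] = stack[-1]-stack[-1] = 24-24 = 0 → [8, 1, 3, 0, 5, 16, 0]
append stack[0]+stack[-1] = 8+0 = 8 → [8, 1, 3, 0, 5, 16, 0, 8]
append stack[-1]+stack[7] = 8+8 = 16 → [8, 1, 3, 0, 5, 16, 0, 8, 16]
append 2 → [8, 1, 3, 0, 5, 16, 0, 8, 16, 2]
sum = 59

59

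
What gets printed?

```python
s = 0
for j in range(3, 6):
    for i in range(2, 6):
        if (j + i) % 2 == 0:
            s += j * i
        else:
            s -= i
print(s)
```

68

j=3,i=2: odd sum, s = 0-2 = -2
j=3,i=3: even sum, s = (-2)+9 = 7
j=3,i=4: odd sum, s = 7-4 = 3
j=3,i=5: even sum, s = 3+15 = 18
j=4,i=2: even sum, s = 18+8 = 26
j=4,i=3: odd sum, s = 26-3 = 23
j=4,i=4: even sum, s = 23+16 = 39
j=4,i=5: odd sum, s = 39-5 = 34
j=5,i=2: odd sum, s = 34-2 = 32
j=5,i=3: even sum, s = 32+15 = 47
j=5,i=4: odd sum, s = 47-4 = 43
j=5,i=5: even sum, s = 43+25 = 68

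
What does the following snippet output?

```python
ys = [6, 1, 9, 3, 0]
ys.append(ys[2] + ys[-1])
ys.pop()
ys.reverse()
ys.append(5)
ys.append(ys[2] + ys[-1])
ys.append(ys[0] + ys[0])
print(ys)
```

append ys[2]+ys[-1] = 9+0 = 9 → [6, 1, 9, 3, 0, 9]
pop() removes 9 → [6, 1, 9, 3, 0]
reverse → [0, 3, 9, 1, 6]
append 5 → [0, 3, 9, 1, 6, 5]
append ys[2]+ys[-1] = 9+5 = 14 → [0, 3, 9, 1, 6, 5, 14]
append ys[0]+ys[0] = 0+0 = 0 → [0, 3, 9, 1, 6, 5, 14, 0]

[0, 3, 9, 1, 6, 5, 14, 0]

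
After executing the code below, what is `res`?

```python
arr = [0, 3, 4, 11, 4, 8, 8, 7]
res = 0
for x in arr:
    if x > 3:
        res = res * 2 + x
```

391

x=0: not >3
x=3: not >3
x=4: >3, res = 0*2+4 = 4
x=11: >3, res = 4*2+11 = 19
x=4: >3, res = 19*2+4 = 42
x=8: >3, res = 42*2+8 = 92
x=8: >3, res = 92*2+8 = 192
x=7: >3, res = 192*2+7 = 391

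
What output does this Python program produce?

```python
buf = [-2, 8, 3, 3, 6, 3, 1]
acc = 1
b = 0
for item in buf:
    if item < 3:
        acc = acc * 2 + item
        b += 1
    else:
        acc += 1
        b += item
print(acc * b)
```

275

item=-2: <3, acc = 1*2+(-2) = 0; b=1
item=8: not <3, acc = 0+1 = 1; b=9
item=3: not <3, acc = 1+1 = 2; b=12
item=3: not <3, acc = 2+1 = 3; b=15
item=6: not <3, acc = 3+1 = 4; b=21
item=3: not <3, acc = 4+1 = 5; b=24
item=1: <3, acc = 5*2+1 = 11; b=25
acc*b = 11*25 = 275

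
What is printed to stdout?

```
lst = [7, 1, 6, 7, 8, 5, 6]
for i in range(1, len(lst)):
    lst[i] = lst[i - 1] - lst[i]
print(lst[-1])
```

i=1: lst[1] = 7-1 = 6 → [7, 6, 6, 7, 8, 5, 6]
i=2: lst[2] = 6-6 = 0 → [7, 6, 0, 7, 8, 5, 6]
i=3: lst[3] = 0-7 = -7 → [7, 6, 0, -7, 8, 5, 6]
i=4: lst[4] = (-7)-8 = -15 → [7, 6, 0, -7, -15, 5, 6]
i=5: lst[5] = (-15)-5 = -20 → [7, 6, 0, -7, -15, -20, 6]
i=6: lst[6] = (-20)-6 = -26 → [7, 6, 0, -7, -15, -20, -26]

-26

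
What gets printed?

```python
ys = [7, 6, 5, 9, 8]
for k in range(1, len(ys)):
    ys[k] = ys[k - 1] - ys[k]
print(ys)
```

k=1: ys[1] = 7-6 = 1 → [7, 1, 5, 9, 8]
k=2: ys[2] = 1-5 = -4 → [7, 1, -4, 9, 8]
k=3: ys[3] = (-4)-9 = -13 → [7, 1, -4, -13, 8]
k=4: ys[4] = (-13)-8 = -21 → [7, 1, -4, -13, -21]

[7, 1, -4, -13, -21]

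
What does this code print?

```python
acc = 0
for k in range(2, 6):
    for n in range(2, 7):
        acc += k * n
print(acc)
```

k=2,n=2: acc = 0+4 = 4
k=2,n=3: acc = 4+6 = 10
k=2,n=4: acc = 10+8 = 18
k=2,n=5: acc = 18+10 = 28
k=2,n=6: acc = 28+12 = 40
k=3,n=2: acc = 40+6 = 46
k=3,n=3: acc = 46+9 = 55
k=3,n=4: acc = 55+12 = 67
k=3,n=5: acc = 67+15 = 82
k=3,n=6: acc = 82+18 = 100
k=4,n=2: acc = 100+8 = 108
k=4,n=3: acc = 108+12 = 120
k=4,n=4: acc = 120+16 = 136
k=4,n=5: acc = 136+20 = 156
k=4,n=6: acc = 156+24 = 180
k=5,n=2: acc = 180+10 = 190
k=5,n=3: acc = 190+15 = 205
k=5,n=4: acc = 205+20 = 225
k=5,n=5: acc = 225+25 = 250
k=5,n=6: acc = 250+30 = 280

280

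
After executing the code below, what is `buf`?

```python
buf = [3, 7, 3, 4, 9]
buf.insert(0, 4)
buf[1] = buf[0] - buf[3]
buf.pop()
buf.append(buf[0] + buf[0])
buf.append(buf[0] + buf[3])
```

[4, 1, 7, 3, 4, 8, 7]

insert 4 at 0 → [4, 3, 7, 3, 4, 9]
buf[1] = buf[0]-buf[3] = 4-3 = 1 → [4, 1, 7, 3, 4, 9]
pop() removes 9 → [4, 1, 7, 3, 4]
append buf[0]+buf[0] = 4+4 = 8 → [4, 1, 7, 3, 4, 8]
append buf[0]+buf[3] = 4+3 = 7 → [4, 1, 7, 3, 4, 8, 7]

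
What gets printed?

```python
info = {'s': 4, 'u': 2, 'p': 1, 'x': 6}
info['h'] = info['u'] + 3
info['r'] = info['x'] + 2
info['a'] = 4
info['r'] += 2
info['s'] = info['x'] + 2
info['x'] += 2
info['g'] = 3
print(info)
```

{'s': 8, 'u': 2, 'p': 1, 'x': 8, 'h': 5, 'r': 10, 'a': 4, 'g': 3}

info['h'] = info['u']+3 = 5 → {'s': 4, 'u': 2, 'p': 1, 'x': 6, 'h': 5}
info['r'] = info['x']+2 = 8 → {'s': 4, 'u': 2, 'p': 1, 'x': 6, 'h': 5, 'r': 8}
info['a'] = 4 → {'s': 4, 'u': 2, 'p': 1, 'x': 6, 'h': 5, 'r': 8, 'a': 4}
info['r'] = 8+2 = 10 → {'s': 4, 'u': 2, 'p': 1, 'x': 6, 'h': 5, 'r': 10, 'a': 4}
info['s'] = info['x']+2 = 8 → {'s': 8, 'u': 2, 'p': 1, 'x': 6, 'h': 5, 'r': 10, 'a': 4}
info['x'] = 6+2 = 8 → {'s': 8, 'u': 2, 'p': 1, 'x': 8, 'h': 5, 'r': 10, 'a': 4}
info['g'] = 3 → {'s': 8, 'u': 2, 'p': 1, 'x': 8, 'h': 5, 'r': 10, 'a': 4, 'g': 3}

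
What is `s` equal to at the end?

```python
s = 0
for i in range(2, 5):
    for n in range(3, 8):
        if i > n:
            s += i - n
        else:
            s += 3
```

43

i=2,n=3: not 2>3, s = 0+3 = 3
i=2,n=4: not 2>4, s = 3+3 = 6
i=2,n=5: not 2>5, s = 6+3 = 9
i=2,n=6: not 2>6, s = 9+3 = 12
i=2,n=7: not 2>7, s = 12+3 = 15
i=3,n=3: not 3>3, s = 15+3 = 18
i=3,n=4: not 3>4, s = 18+3 = 21
i=3,n=5: not 3>5, s = 21+3 = 24
i=3,n=6: not 3>6, s = 24+3 = 27
i=3,n=7: not 3>7, s = 27+3 = 30
i=4,n=3: 4>3, s = 30+1 = 31
i=4,n=4: not 4>4, s = 31+3 = 34
i=4,n=5: not 4>5, s = 34+3 = 37
i=4,n=6: not 4>6, s = 37+3 = 40
i=4,n=7: not 4>7, s = 40+3 = 43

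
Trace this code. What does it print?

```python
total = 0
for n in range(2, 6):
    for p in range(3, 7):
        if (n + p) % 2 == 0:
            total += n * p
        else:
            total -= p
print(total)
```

88

n=2,p=3: odd sum, total = 0-3 = -3
n=2,p=4: even sum, total = (-3)+8 = 5
n=2,p=5: odd sum, total = 5-5 = 0
n=2,p=6: even sum, total = 0+12 = 12
n=3,p=3: even sum, total = 12+9 = 21
n=3,p=4: odd sum, total = 21-4 = 17
n=3,p=5: even sum, total = 17+15 = 32
n=3,p=6: odd sum, total = 32-6 = 26
n=4,p=3: odd sum, total = 26-3 = 23
n=4,p=4: even sum, total = 23+16 = 39
n=4,p=5: odd sum, total = 39-5 = 34
n=4,p=6: even sum, total = 34+24 = 58
n=5,p=3: even sum, total = 58+15 = 73
n=5,p=4: odd sum, total = 73-4 = 69
n=5,p=5: even sum, total = 69+25 = 94
n=5,p=6: odd sum, total = 94-6 = 88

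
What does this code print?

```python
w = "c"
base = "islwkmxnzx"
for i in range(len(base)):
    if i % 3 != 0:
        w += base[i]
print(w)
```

i=0: skip
i=1: add 's' → 'cs'
i=2: add 'l' → 'csl'
i=3: skip
i=4: add 'k' → 'cslk'
i=5: add 'm' → 'cslkm'
i=6: skip
i=7: add 'n' → 'cslkmn'
i=8: add 'z' → 'cslkmnz'
i=9: skip

cslkmnz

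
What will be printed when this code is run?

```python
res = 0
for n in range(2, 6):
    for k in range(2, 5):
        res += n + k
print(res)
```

78

n=2,k=2: res = 0+4 = 4
n=2,k=3: res = 4+5 = 9
n=2,k=4: res = 9+6 = 15
n=3,k=2: res = 15+5 = 20
n=3,k=3: res = 20+6 = 26
n=3,k=4: res = 26+7 = 33
n=4,k=2: res = 33+6 = 39
n=4,k=3: res = 39+7 = 46
n=4,k=4: res = 46+8 = 54
n=5,k=2: res = 54+7 = 61
n=5,k=3: res = 61+8 = 69
n=5,k=4: res = 69+9 = 78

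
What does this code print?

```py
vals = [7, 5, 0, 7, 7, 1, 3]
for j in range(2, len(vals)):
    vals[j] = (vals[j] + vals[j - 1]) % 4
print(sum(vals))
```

19

j=2: vals[2] = (0+5)%4 = 1 → [7, 5, 1, 7, 7, 1, 3]
j=3: vals[3] = (7+1)%4 = 0 → [7, 5, 1, 0, 7, 1, 3]
j=4: vals[4] = (7+0)%4 = 3 → [7, 5, 1, 0, 3, 1, 3]
j=5: vals[5] = (1+3)%4 = 0 → [7, 5, 1, 0, 3, 0, 3]
j=6: vals[6] = (3+0)%4 = 3 → [7, 5, 1, 0, 3, 0, 3]
sum = 19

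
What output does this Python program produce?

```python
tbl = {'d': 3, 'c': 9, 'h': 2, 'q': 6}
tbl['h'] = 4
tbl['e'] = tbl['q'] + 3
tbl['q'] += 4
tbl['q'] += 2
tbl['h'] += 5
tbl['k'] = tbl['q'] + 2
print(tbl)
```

tbl['h'] = 4 → {'d': 3, 'c': 9, 'h': 4, 'q': 6}
tbl['e'] = tbl['q']+3 = 9 → {'d': 3, 'c': 9, 'h': 4, 'q': 6, 'e': 9}
tbl['q'] = 6+4 = 10 → {'d': 3, 'c': 9, 'h': 4, 'q': 10, 'e': 9}
tbl['q'] = 10+2 = 12 → {'d': 3, 'c': 9, 'h': 4, 'q': 12, 'e': 9}
tbl['h'] = 4+5 = 9 → {'d': 3, 'c': 9, 'h': 9, 'q': 12, 'e': 9}
tbl['k'] = tbl['q']+2 = 14 → {'d': 3, 'c': 9, 'h': 9, 'q': 12, 'e': 9, 'k': 14}

{'d': 3, 'c': 9, 'h': 9, 'q': 12, 'e': 9, 'k': 14}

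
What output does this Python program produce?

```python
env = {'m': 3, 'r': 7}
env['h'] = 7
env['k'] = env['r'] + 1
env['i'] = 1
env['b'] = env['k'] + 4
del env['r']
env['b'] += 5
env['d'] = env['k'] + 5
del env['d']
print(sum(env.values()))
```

env['h'] = 7 → {'m': 3, 'r': 7, 'h': 7}
env['k'] = env['r']+1 = 8 → {'m': 3, 'r': 7, 'h': 7, 'k': 8}
env['i'] = 1 → {'m': 3, 'r': 7, 'h': 7, 'k': 8, 'i': 1}
env['b'] = env['k']+4 = 12 → {'m': 3, 'r': 7, 'h': 7, 'k': 8, 'i': 1, 'b': 12}
del 'r' → {'m': 3, 'h': 7, 'k': 8, 'i': 1, 'b': 12}
env['b'] = 12+5 = 17 → {'m': 3, 'h': 7, 'k': 8, 'i': 1, 'b': 17}
env['d'] = env['k']+5 = 13 → {'m': 3, 'h': 7, 'k': 8, 'i': 1, 'b': 17, 'd': 13}
del 'd' → {'m': 3, 'h': 7, 'k': 8, 'i': 1, 'b': 17}
sum of values = 36

36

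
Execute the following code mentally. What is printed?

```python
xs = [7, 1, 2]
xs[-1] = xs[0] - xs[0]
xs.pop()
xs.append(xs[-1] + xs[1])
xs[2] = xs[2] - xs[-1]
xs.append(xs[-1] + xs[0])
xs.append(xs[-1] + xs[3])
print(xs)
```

xs[-1] = xs[0]-xs[0] = 7-7 = 0 → [7, 1, 0]
pop() removes 0 → [7, 1]
append xs[-1]+xs[1] = 1+1 = 2 → [7, 1, 2]
xs[2] = xs[2]-xs[-1] = 2-2 = 0 → [7, 1, 0]
append xs[-1]+xs[0] = 0+7 = 7 → [7, 1, 0, 7]
append xs[-1]+xs[3] = 7+7 = 14 → [7, 1, 0, 7, 14]

[7, 1, 0, 7, 14]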